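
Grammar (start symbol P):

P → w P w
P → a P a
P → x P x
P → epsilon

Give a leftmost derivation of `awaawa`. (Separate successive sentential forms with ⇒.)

P ⇒ aPa ⇒ awPwa ⇒ awaPawa ⇒ awaawa

P ⇒ aPa   [P → a P a]
aPa ⇒ awPwa   [P → w P w]
awPwa ⇒ awaPawa   [P → a P a]
awaPawa ⇒ awaawa   [P → epsilon]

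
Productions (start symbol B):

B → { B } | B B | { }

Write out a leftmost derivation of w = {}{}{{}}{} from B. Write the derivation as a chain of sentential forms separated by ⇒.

B ⇒ BB   [B → B B]
BB ⇒ BBB   [B → B B]
BBB ⇒ BBBB   [B → B B]
BBBB ⇒ {}BBB   [B → { }]
{}BBB ⇒ {}{}BB   [B → { }]
{}{}BB ⇒ {}{}{B}B   [B → { B }]
{}{}{B}B ⇒ {}{}{{}}B   [B → { }]
{}{}{{}}B ⇒ {}{}{{}}{}   [B → { }]

B ⇒ BB ⇒ BBB ⇒ BBBB ⇒ {}BBB ⇒ {}{}BB ⇒ {}{}{B}B ⇒ {}{}{{}}B ⇒ {}{}{{}}{}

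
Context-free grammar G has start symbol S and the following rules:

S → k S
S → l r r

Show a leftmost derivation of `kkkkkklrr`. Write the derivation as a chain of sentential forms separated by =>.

S => kS   [S → k S]
kS => kkS   [S → k S]
kkS => kkkS   [S → k S]
kkkS => kkkkS   [S → k S]
kkkkS => kkkkkS   [S → k S]
kkkkkS => kkkkkkS   [S → k S]
kkkkkkS => kkkkkklrr   [S → l r r]

S=>kS=>kkS=>kkkS=>kkkkS=>kkkkkS=>kkkkkkS=>kkkkkklrr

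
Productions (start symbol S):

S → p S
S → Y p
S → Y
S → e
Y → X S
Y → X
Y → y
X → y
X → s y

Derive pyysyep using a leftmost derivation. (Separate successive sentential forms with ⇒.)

S ⇒ pS ⇒ pY ⇒ pXS ⇒ pyS ⇒ pyY ⇒ pyXS ⇒ pyyS ⇒ pyyYp ⇒ pyyXSp ⇒ pyysySp ⇒ pyysyep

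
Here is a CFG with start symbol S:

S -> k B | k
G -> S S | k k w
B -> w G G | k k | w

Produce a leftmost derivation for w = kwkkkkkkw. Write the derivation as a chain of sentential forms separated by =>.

S => kB   [S -> k B]
kB => kwGG   [B -> w G G]
kwGG => kwSSG   [G -> S S]
kwSSG => kwkBSG   [S -> k B]
kwkBSG => kwkkkSG   [B -> k k]
kwkkkSG => kwkkkkG   [S -> k]
kwkkkkG => kwkkkkkkw   [G -> k k w]

S=>kB=>kwGG=>kwSSG=>kwkBSG=>kwkkkSG=>kwkkkkG=>kwkkkkkkw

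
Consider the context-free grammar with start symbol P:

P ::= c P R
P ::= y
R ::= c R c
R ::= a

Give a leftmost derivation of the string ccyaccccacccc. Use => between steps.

P => cPR => ccPRR => ccyRR => ccyaR => ccyacRc => ccyaccRcc => ccyacccRccc => ccyaccccRcccc => ccyaccccacccc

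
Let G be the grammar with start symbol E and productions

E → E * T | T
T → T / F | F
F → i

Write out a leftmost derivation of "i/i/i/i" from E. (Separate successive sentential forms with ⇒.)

E ⇒ T   [E → T]
T ⇒ T/F   [T → T / F]
T/F ⇒ T/F/F   [T → T / F]
T/F/F ⇒ T/F/F/F   [T → T / F]
T/F/F/F ⇒ F/F/F/F   [T → F]
F/F/F/F ⇒ i/F/F/F   [F → i]
i/F/F/F ⇒ i/i/F/F   [F → i]
i/i/F/F ⇒ i/i/i/F   [F → i]
i/i/i/F ⇒ i/i/i/i   [F → i]

E ⇒ T ⇒ T/F ⇒ T/F/F ⇒ T/F/F/F ⇒ F/F/F/F ⇒ i/F/F/F ⇒ i/i/F/F ⇒ i/i/i/F ⇒ i/i/i/i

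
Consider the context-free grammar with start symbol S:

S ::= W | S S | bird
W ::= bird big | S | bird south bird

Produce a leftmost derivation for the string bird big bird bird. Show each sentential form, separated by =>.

S => S S   [S ::= S S]
S S => S S S   [S ::= S S]
S S S => W S S   [S ::= W]
W S S => bird big S S   [W ::= bird big]
bird big S S => bird big bird S   [S ::= bird]
bird big bird S => bird big bird bird   [S ::= bird]

S => S S => S S S => W S S => bird big S S => bird big bird S => bird big bird bird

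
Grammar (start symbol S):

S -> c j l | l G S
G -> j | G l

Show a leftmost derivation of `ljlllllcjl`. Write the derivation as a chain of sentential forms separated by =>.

S => lGS => lGlS => lGllS => lGlllS => lGllllS => lGlllllS => ljlllllS => ljlllllcjl

S => lGS   [S -> l G S]
lGS => lGlS   [G -> G l]
lGlS => lGllS   [G -> G l]
lGllS => lGlllS   [G -> G l]
lGlllS => lGllllS   [G -> G l]
lGllllS => lGlllllS   [G -> G l]
lGlllllS => ljlllllS   [G -> j]
ljlllllS => ljlllllcjl   [S -> c j l]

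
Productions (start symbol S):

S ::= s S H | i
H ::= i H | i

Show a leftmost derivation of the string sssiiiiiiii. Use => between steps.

S => sSH   [S ::= s S H]
sSH => ssSHH   [S ::= s S H]
ssSHH => sssSHHH   [S ::= s S H]
sssSHHH => sssiHHH   [S ::= i]
sssiHHH => sssiiHHH   [H ::= i H]
sssiiHHH => sssiiiHHH   [H ::= i H]
sssiiiHHH => sssiiiiHHH   [H ::= i H]
sssiiiiHHH => sssiiiiiHH   [H ::= i]
sssiiiiiHH => sssiiiiiiHH   [H ::= i H]
sssiiiiiiHH => sssiiiiiiiH   [H ::= i]
sssiiiiiiiH => sssiiiiiiii   [H ::= i]

S => sSH => ssSHH => sssSHHH => sssiHHH => sssiiHHH => sssiiiHHH => sssiiiiHHH => sssiiiiiHH => sssiiiiiiHH => sssiiiiiiiH => sssiiiiiiii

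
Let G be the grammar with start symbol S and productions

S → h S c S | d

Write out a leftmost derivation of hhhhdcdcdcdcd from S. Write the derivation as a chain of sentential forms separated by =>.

S => hScS => hhScScS => hhhScScScS => hhhhScScScScS => hhhhdcScScScS => hhhhdcdcScScS => hhhhdcdcdcScS => hhhhdcdcdcdcS => hhhhdcdcdcdcd

S => hScS   [S → h S c S]
hScS => hhScScS   [S → h S c S]
hhScScS => hhhScScScS   [S → h S c S]
hhhScScScS => hhhhScScScScS   [S → h S c S]
hhhhScScScScS => hhhhdcScScScS   [S → d]
hhhhdcScScScS => hhhhdcdcScScS   [S → d]
hhhhdcdcScScS => hhhhdcdcdcScS   [S → d]
hhhhdcdcdcScS => hhhhdcdcdcdcS   [S → d]
hhhhdcdcdcdcS => hhhhdcdcdcdcd   [S → d]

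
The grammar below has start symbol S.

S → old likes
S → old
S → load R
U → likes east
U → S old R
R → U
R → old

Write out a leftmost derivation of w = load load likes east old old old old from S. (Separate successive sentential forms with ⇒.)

S ⇒ load R ⇒ load U ⇒ load S old R ⇒ load load R old R ⇒ load load U old R ⇒ load load likes east old R ⇒ load load likes east old U ⇒ load load likes east old S old R ⇒ load load likes east old old old R ⇒ load load likes east old old old old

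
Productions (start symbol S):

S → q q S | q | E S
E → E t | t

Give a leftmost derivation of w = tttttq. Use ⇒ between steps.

S ⇒ ES ⇒ EtS ⇒ EttS ⇒ EtttS ⇒ EttttS ⇒ tttttS ⇒ tttttq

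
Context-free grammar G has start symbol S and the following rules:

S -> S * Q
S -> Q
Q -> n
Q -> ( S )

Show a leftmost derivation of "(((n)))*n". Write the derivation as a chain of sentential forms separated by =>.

S=>S*Q=>Q*Q=>(S)*Q=>(Q)*Q=>((S))*Q=>((Q))*Q=>(((S)))*Q=>(((Q)))*Q=>(((n)))*Q=>(((n)))*n

S => S*Q   [S -> S * Q]
S*Q => Q*Q   [S -> Q]
Q*Q => (S)*Q   [Q -> ( S )]
(S)*Q => (Q)*Q   [S -> Q]
(Q)*Q => ((S))*Q   [Q -> ( S )]
((S))*Q => ((Q))*Q   [S -> Q]
((Q))*Q => (((S)))*Q   [Q -> ( S )]
(((S)))*Q => (((Q)))*Q   [S -> Q]
(((Q)))*Q => (((n)))*Q   [Q -> n]
(((n)))*Q => (((n)))*n   [Q -> n]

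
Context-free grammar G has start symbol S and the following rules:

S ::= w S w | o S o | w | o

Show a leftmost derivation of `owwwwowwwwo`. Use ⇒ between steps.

S⇒oSo⇒owSwo⇒owwSwwo⇒owwwSwwwo⇒owwwwSwwwwo⇒owwwwowwwwo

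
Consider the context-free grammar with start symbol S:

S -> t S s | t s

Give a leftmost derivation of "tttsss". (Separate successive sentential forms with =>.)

S => tSs   [S -> t S s]
tSs => ttSss   [S -> t S s]
ttSss => tttsss   [S -> t s]

S => tSs => ttSss => tttsss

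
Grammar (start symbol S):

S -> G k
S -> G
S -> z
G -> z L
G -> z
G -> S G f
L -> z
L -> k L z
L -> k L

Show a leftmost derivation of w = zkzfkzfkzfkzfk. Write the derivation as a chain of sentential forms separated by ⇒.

S ⇒ Gk ⇒ SGfk ⇒ GkGfk ⇒ SGfkGfk ⇒ GkGfkGfk ⇒ SGfkGfkGfk ⇒ GkGfkGfkGfk ⇒ SGfkGfkGfkGfk ⇒ GkGfkGfkGfkGfk ⇒ zkGfkGfkGfkGfk ⇒ zkzfkGfkGfkGfk ⇒ zkzfkzfkGfkGfk ⇒ zkzfkzfkzfkGfk ⇒ zkzfkzfkzfkzfk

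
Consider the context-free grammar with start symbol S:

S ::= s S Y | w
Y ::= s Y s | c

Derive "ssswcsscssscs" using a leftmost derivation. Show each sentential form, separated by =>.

S => sSY => ssSYY => sssSYYY => ssswYYY => ssswcYY => ssswcsYsY => ssswcssYssY => ssswcsscssY => ssswcsscsssYs => ssswcsscssscs

S => sSY   [S ::= s S Y]
sSY => ssSYY   [S ::= s S Y]
ssSYY => sssSYYY   [S ::= s S Y]
sssSYYY => ssswYYY   [S ::= w]
ssswYYY => ssswcYY   [Y ::= c]
ssswcYY => ssswcsYsY   [Y ::= s Y s]
ssswcsYsY => ssswcssYssY   [Y ::= s Y s]
ssswcssYssY => ssswcsscssY   [Y ::= c]
ssswcsscssY => ssswcsscsssYs   [Y ::= s Y s]
ssswcsscsssYs => ssswcsscssscs   [Y ::= c]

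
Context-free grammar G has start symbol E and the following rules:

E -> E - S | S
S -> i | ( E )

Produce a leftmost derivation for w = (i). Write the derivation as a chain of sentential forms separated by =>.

E => S => (E) => (S) => (i)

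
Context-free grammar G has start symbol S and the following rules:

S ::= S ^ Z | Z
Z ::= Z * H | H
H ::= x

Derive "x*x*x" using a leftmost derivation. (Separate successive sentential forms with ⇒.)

S ⇒ Z   [S ::= Z]
Z ⇒ Z*H   [Z ::= Z * H]
Z*H ⇒ Z*H*H   [Z ::= Z * H]
Z*H*H ⇒ H*H*H   [Z ::= H]
H*H*H ⇒ x*H*H   [H ::= x]
x*H*H ⇒ x*x*H   [H ::= x]
x*x*H ⇒ x*x*x   [H ::= x]

S ⇒ Z ⇒ Z*H ⇒ Z*H*H ⇒ H*H*H ⇒ x*H*H ⇒ x*x*H ⇒ x*x*x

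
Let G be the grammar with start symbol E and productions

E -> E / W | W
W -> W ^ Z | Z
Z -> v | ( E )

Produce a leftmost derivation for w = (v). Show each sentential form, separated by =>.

E=>W=>Z=>(E)=>(W)=>(Z)=>(v)

E => W   [E -> W]
W => Z   [W -> Z]
Z => (E)   [Z -> ( E )]
(E) => (W)   [E -> W]
(W) => (Z)   [W -> Z]
(Z) => (v)   [Z -> v]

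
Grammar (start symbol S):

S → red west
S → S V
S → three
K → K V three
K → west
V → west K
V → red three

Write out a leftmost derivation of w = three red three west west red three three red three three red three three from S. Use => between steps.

S => S V => S V V => three V V => three red three V => three red three west K => three red three west K V three => three red three west K V three V three => three red three west K V three V three V three => three red three west west V three V three V three => three red three west west red three three V three V three => three red three west west red three three red three three V three => three red three west west red three three red three three red three three

S => S V   [S → S V]
S V => S V V   [S → S V]
S V V => three V V   [S → three]
three V V => three red three V   [V → red three]
three red three V => three red three west K   [V → west K]
three red three west K => three red three west K V three   [K → K V three]
three red three west K V three => three red three west K V three V three   [K → K V three]
three red three west K V three V three => three red three west K V three V three V three   [K → K V three]
three red three west K V three V three V three => three red three west west V three V three V three   [K → west]
three red three west west V three V three V three => three red three west west red three three V three V three   [V → red three]
three red three west west red three three V three V three => three red three west west red three three red three three V three   [V → red three]
three red three west west red three three red three three V three => three red three west west red three three red three three red three three   [V → red three]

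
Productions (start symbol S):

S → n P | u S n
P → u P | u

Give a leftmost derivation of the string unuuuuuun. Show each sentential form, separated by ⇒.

S ⇒ uSn ⇒ unPn ⇒ unuPn ⇒ unuuPn ⇒ unuuuPn ⇒ unuuuuPn ⇒ unuuuuuPn ⇒ unuuuuuun

S ⇒ uSn   [S → u S n]
uSn ⇒ unPn   [S → n P]
unPn ⇒ unuPn   [P → u P]
unuPn ⇒ unuuPn   [P → u P]
unuuPn ⇒ unuuuPn   [P → u P]
unuuuPn ⇒ unuuuuPn   [P → u P]
unuuuuPn ⇒ unuuuuuPn   [P → u P]
unuuuuuPn ⇒ unuuuuuun   [P → u]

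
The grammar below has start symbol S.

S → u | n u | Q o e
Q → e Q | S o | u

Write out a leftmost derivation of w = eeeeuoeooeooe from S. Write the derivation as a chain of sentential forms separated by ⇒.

S ⇒ Qoe   [S → Q o e]
Qoe ⇒ Sooe   [Q → S o]
Sooe ⇒ Qoeooe   [S → Q o e]
Qoeooe ⇒ eQoeooe   [Q → e Q]
eQoeooe ⇒ eeQoeooe   [Q → e Q]
eeQoeooe ⇒ eeeQoeooe   [Q → e Q]
eeeQoeooe ⇒ eeeSooeooe   [Q → S o]
eeeSooeooe ⇒ eeeQoeooeooe   [S → Q o e]
eeeQoeooeooe ⇒ eeeeQoeooeooe   [Q → e Q]
eeeeQoeooeooe ⇒ eeeeuoeooeooe   [Q → u]

S ⇒ Qoe ⇒ Sooe ⇒ Qoeooe ⇒ eQoeooe ⇒ eeQoeooe ⇒ eeeQoeooe ⇒ eeeSooeooe ⇒ eeeQoeooeooe ⇒ eeeeQoeooeooe ⇒ eeeeuoeooeooe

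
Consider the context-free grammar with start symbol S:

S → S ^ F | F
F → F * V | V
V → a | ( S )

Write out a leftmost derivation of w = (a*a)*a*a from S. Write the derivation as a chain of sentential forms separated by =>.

S=>F=>F*V=>F*V*V=>V*V*V=>(S)*V*V=>(F)*V*V=>(F*V)*V*V=>(V*V)*V*V=>(a*V)*V*V=>(a*a)*V*V=>(a*a)*a*V=>(a*a)*a*a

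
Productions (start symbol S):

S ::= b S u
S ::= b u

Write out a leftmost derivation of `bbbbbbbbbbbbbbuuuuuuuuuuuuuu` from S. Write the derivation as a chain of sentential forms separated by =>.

S => bSu => bbSuu => bbbSuuu => bbbbSuuuu => bbbbbSuuuuu => bbbbbbSuuuuuu => bbbbbbbSuuuuuuu => bbbbbbbbSuuuuuuuu => bbbbbbbbbSuuuuuuuuu => bbbbbbbbbbSuuuuuuuuuu => bbbbbbbbbbbSuuuuuuuuuuu => bbbbbbbbbbbbSuuuuuuuuuuuu => bbbbbbbbbbbbbSuuuuuuuuuuuuu => bbbbbbbbbbbbbbuuuuuuuuuuuuuu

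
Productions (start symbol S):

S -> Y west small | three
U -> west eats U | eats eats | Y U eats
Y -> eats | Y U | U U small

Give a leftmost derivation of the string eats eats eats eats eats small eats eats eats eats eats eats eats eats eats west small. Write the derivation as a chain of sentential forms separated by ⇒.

S ⇒ Y west small ⇒ Y U west small ⇒ Y U U west small ⇒ Y U U U west small ⇒ eats U U U west small ⇒ eats Y U eats U U west small ⇒ eats U U small U eats U U west small ⇒ eats eats eats U small U eats U U west small ⇒ eats eats eats eats eats small U eats U U west small ⇒ eats eats eats eats eats small eats eats eats U U west small ⇒ eats eats eats eats eats small eats eats eats Y U eats U west small ⇒ eats eats eats eats eats small eats eats eats eats U eats U west small ⇒ eats eats eats eats eats small eats eats eats eats eats eats eats U west small ⇒ eats eats eats eats eats small eats eats eats eats eats eats eats eats eats west small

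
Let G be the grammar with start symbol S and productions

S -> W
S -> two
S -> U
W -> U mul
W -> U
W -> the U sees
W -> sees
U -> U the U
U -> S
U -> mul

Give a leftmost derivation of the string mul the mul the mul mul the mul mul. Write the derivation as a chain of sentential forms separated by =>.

S => W   [S -> W]
W => U mul   [W -> U mul]
U mul => U the U mul   [U -> U the U]
U the U mul => S the U mul   [U -> S]
S the U mul => W the U mul   [S -> W]
W the U mul => U mul the U mul   [W -> U mul]
U mul the U mul => U the U mul the U mul   [U -> U the U]
U the U mul the U mul => U the U the U mul the U mul   [U -> U the U]
U the U the U mul the U mul => mul the U the U mul the U mul   [U -> mul]
mul the U the U mul the U mul => mul the mul the U mul the U mul   [U -> mul]
mul the mul the U mul the U mul => mul the mul the mul mul the U mul   [U -> mul]
mul the mul the mul mul the U mul => mul the mul the mul mul the mul mul   [U -> mul]

S => W => U mul => U the U mul => S the U mul => W the U mul => U mul the U mul => U the U mul the U mul => U the U the U mul the U mul => mul the U the U mul the U mul => mul the mul the U mul the U mul => mul the mul the mul mul the U mul => mul the mul the mul mul the mul mul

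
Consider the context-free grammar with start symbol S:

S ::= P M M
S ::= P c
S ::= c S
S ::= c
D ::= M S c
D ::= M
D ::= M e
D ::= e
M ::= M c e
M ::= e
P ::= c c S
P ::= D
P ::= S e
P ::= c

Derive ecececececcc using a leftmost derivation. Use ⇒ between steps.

S ⇒ Pc ⇒ Dc ⇒ MScc ⇒ MceScc ⇒ MceceScc ⇒ McececeScc ⇒ McecececeScc ⇒ ececececeScc ⇒ ecececececcc

S ⇒ Pc   [S ::= P c]
Pc ⇒ Dc   [P ::= D]
Dc ⇒ MScc   [D ::= M S c]
MScc ⇒ MceScc   [M ::= M c e]
MceScc ⇒ MceceScc   [M ::= M c e]
MceceScc ⇒ McececeScc   [M ::= M c e]
McececeScc ⇒ McecececeScc   [M ::= M c e]
McecececeScc ⇒ ececececeScc   [M ::= e]
ececececeScc ⇒ ecececececcc   [S ::= c]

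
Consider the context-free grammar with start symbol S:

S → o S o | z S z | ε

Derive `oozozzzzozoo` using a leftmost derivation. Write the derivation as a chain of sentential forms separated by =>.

S => oSo   [S → o S o]
oSo => ooSoo   [S → o S o]
ooSoo => oozSzoo   [S → z S z]
oozSzoo => oozoSozoo   [S → o S o]
oozoSozoo => oozozSzozoo   [S → z S z]
oozozSzozoo => oozozzSzzozoo   [S → z S z]
oozozzSzzozoo => oozozzzzozoo   [S → ε]

S => oSo => ooSoo => oozSzoo => oozoSozoo => oozozSzozoo => oozozzSzzozoo => oozozzzzozoo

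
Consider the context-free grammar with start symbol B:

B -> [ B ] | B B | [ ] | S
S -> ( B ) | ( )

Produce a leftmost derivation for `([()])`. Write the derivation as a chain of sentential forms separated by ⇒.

B ⇒ S   [B -> S]
S ⇒ (B)   [S -> ( B )]
(B) ⇒ ([B])   [B -> [ B ]]
([B]) ⇒ ([S])   [B -> S]
([S]) ⇒ ([()])   [S -> ( )]

B⇒S⇒(B)⇒([B])⇒([S])⇒([()])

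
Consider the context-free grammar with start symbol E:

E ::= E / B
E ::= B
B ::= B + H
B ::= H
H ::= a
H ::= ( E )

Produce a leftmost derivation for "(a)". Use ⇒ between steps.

E ⇒ B   [E ::= B]
B ⇒ H   [B ::= H]
H ⇒ (E)   [H ::= ( E )]
(E) ⇒ (B)   [E ::= B]
(B) ⇒ (H)   [B ::= H]
(H) ⇒ (a)   [H ::= a]

E⇒B⇒H⇒(E)⇒(B)⇒(H)⇒(a)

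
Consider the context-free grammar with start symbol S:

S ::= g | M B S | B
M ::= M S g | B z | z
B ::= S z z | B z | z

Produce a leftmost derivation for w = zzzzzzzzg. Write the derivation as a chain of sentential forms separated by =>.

S=>MBS=>BzBS=>SzzzBS=>BzzzBS=>BzzzzBS=>SzzzzzzBS=>BzzzzzzBS=>zzzzzzzBS=>zzzzzzzzS=>zzzzzzzzg

S => MBS   [S ::= M B S]
MBS => BzBS   [M ::= B z]
BzBS => SzzzBS   [B ::= S z z]
SzzzBS => BzzzBS   [S ::= B]
BzzzBS => BzzzzBS   [B ::= B z]
BzzzzBS => SzzzzzzBS   [B ::= S z z]
SzzzzzzBS => BzzzzzzBS   [S ::= B]
BzzzzzzBS => zzzzzzzBS   [B ::= z]
zzzzzzzBS => zzzzzzzzS   [B ::= z]
zzzzzzzzS => zzzzzzzzg   [S ::= g]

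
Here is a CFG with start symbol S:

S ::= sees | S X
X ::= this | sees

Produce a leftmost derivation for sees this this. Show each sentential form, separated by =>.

S => S X   [S ::= S X]
S X => S X X   [S ::= S X]
S X X => sees X X   [S ::= sees]
sees X X => sees this X   [X ::= this]
sees this X => sees this this   [X ::= this]

S => S X => S X X => sees X X => sees this X => sees this this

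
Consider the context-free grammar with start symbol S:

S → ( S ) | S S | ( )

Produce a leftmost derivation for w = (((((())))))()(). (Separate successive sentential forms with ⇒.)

S ⇒ SS   [S → S S]
SS ⇒ (S)S   [S → ( S )]
(S)S ⇒ ((S))S   [S → ( S )]
((S))S ⇒ (((S)))S   [S → ( S )]
(((S)))S ⇒ ((((S))))S   [S → ( S )]
((((S))))S ⇒ (((((S)))))S   [S → ( S )]
(((((S)))))S ⇒ (((((())))))S   [S → ( )]
(((((())))))S ⇒ (((((())))))SS   [S → S S]
(((((())))))SS ⇒ (((((())))))()S   [S → ( )]
(((((())))))()S ⇒ (((((())))))()()   [S → ( )]

S ⇒ SS ⇒ (S)S ⇒ ((S))S ⇒ (((S)))S ⇒ ((((S))))S ⇒ (((((S)))))S ⇒ (((((())))))S ⇒ (((((())))))SS ⇒ (((((())))))()S ⇒ (((((())))))()()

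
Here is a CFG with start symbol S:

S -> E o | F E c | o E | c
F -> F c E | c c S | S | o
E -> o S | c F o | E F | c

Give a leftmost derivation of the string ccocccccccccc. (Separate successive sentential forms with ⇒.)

S ⇒ FEc ⇒ ccSEc ⇒ ccFEcEc ⇒ ccFcEEcEc ⇒ ccScEEcEc ⇒ ccFEccEEcEc ⇒ ccSEccEEcEc ⇒ ccFEcEccEEcEc ⇒ ccoEcEccEEcEc ⇒ ccoccEccEEcEc ⇒ ccocccccEEcEc ⇒ ccoccccccEcEc ⇒ ccoccccccccEc ⇒ ccocccccccccc

S ⇒ FEc   [S -> F E c]
FEc ⇒ ccSEc   [F -> c c S]
ccSEc ⇒ ccFEcEc   [S -> F E c]
ccFEcEc ⇒ ccFcEEcEc   [F -> F c E]
ccFcEEcEc ⇒ ccScEEcEc   [F -> S]
ccScEEcEc ⇒ ccFEccEEcEc   [S -> F E c]
ccFEccEEcEc ⇒ ccSEccEEcEc   [F -> S]
ccSEccEEcEc ⇒ ccFEcEccEEcEc   [S -> F E c]
ccFEcEccEEcEc ⇒ ccoEcEccEEcEc   [F -> o]
ccoEcEccEEcEc ⇒ ccoccEccEEcEc   [E -> c]
ccoccEccEEcEc ⇒ ccocccccEEcEc   [E -> c]
ccocccccEEcEc ⇒ ccoccccccEcEc   [E -> c]
ccoccccccEcEc ⇒ ccoccccccccEc   [E -> c]
ccoccccccccEc ⇒ ccocccccccccc   [E -> c]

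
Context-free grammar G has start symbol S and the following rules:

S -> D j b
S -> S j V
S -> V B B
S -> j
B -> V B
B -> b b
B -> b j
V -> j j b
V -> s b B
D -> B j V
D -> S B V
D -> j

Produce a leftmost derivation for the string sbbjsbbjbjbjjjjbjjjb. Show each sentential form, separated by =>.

S => SjV   [S -> S j V]
SjV => SjVjV   [S -> S j V]
SjVjV => VBBjVjV   [S -> V B B]
VBBjVjV => sbBBBjVjV   [V -> s b B]
sbBBBjVjV => sbbjBBjVjV   [B -> b j]
sbbjBBjVjV => sbbjVBBjVjV   [B -> V B]
sbbjVBBjVjV => sbbjsbBBBjVjV   [V -> s b B]
sbbjsbBBBjVjV => sbbjsbbjBBjVjV   [B -> b j]
sbbjsbbjBBjVjV => sbbjsbbjbjBjVjV   [B -> b j]
sbbjsbbjbjBjVjV => sbbjsbbjbjbjjVjV   [B -> b j]
sbbjsbbjbjbjjVjV => sbbjsbbjbjbjjjjbjV   [V -> j j b]
sbbjsbbjbjbjjjjbjV => sbbjsbbjbjbjjjjbjjjb   [V -> j j b]

S => SjV => SjVjV => VBBjVjV => sbBBBjVjV => sbbjBBjVjV => sbbjVBBjVjV => sbbjsbBBBjVjV => sbbjsbbjBBjVjV => sbbjsbbjbjBjVjV => sbbjsbbjbjbjjVjV => sbbjsbbjbjbjjjjbjV => sbbjsbbjbjbjjjjbjjjb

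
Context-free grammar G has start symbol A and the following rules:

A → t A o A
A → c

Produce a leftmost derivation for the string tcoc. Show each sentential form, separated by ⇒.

A⇒tAoA⇒tcoA⇒tcoc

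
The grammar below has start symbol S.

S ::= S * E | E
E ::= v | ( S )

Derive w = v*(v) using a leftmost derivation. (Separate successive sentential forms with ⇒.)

S ⇒ S*E ⇒ E*E ⇒ v*E ⇒ v*(S) ⇒ v*(E) ⇒ v*(v)

S ⇒ S*E   [S ::= S * E]
S*E ⇒ E*E   [S ::= E]
E*E ⇒ v*E   [E ::= v]
v*E ⇒ v*(S)   [E ::= ( S )]
v*(S) ⇒ v*(E)   [S ::= E]
v*(E) ⇒ v*(v)   [E ::= v]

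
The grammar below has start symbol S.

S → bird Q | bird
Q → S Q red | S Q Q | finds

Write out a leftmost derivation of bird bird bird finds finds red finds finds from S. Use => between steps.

S => bird Q => bird S Q Q => bird bird Q Q Q => bird bird S Q red Q Q => bird bird bird Q Q red Q Q => bird bird bird finds Q red Q Q => bird bird bird finds finds red Q Q => bird bird bird finds finds red finds Q => bird bird bird finds finds red finds finds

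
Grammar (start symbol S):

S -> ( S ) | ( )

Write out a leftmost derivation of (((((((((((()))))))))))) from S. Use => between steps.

S => (S)   [S -> ( S )]
(S) => ((S))   [S -> ( S )]
((S)) => (((S)))   [S -> ( S )]
(((S))) => ((((S))))   [S -> ( S )]
((((S)))) => (((((S)))))   [S -> ( S )]
(((((S))))) => ((((((S))))))   [S -> ( S )]
((((((S)))))) => (((((((S)))))))   [S -> ( S )]
(((((((S))))))) => ((((((((S))))))))   [S -> ( S )]
((((((((S)))))))) => (((((((((S)))))))))   [S -> ( S )]
(((((((((S))))))))) => ((((((((((S))))))))))   [S -> ( S )]
((((((((((S)))))))))) => (((((((((((S)))))))))))   [S -> ( S )]
(((((((((((S))))))))))) => (((((((((((())))))))))))   [S -> ( )]

S=>(S)=>((S))=>(((S)))=>((((S))))=>(((((S)))))=>((((((S))))))=>(((((((S)))))))=>((((((((S))))))))=>(((((((((S)))))))))=>((((((((((S))))))))))=>(((((((((((S)))))))))))=>(((((((((((())))))))))))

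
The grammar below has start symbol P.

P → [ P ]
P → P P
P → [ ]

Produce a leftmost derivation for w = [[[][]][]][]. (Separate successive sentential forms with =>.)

P=>PP=>[P]P=>[PP]P=>[[P]P]P=>[[PP]P]P=>[[[]P]P]P=>[[[][]]P]P=>[[[][]][]]P=>[[[][]][]][]

P => PP   [P → P P]
PP => [P]P   [P → [ P ]]
[P]P => [PP]P   [P → P P]
[PP]P => [[P]P]P   [P → [ P ]]
[[P]P]P => [[PP]P]P   [P → P P]
[[PP]P]P => [[[]P]P]P   [P → [ ]]
[[[]P]P]P => [[[][]]P]P   [P → [ ]]
[[[][]]P]P => [[[][]][]]P   [P → [ ]]
[[[][]][]]P => [[[][]][]][]   [P → [ ]]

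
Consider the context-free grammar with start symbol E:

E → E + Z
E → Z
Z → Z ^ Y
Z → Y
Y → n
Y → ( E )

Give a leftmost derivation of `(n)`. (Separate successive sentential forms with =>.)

E => Z   [E → Z]
Z => Y   [Z → Y]
Y => (E)   [Y → ( E )]
(E) => (Z)   [E → Z]
(Z) => (Y)   [Z → Y]
(Y) => (n)   [Y → n]

E => Z => Y => (E) => (Z) => (Y) => (n)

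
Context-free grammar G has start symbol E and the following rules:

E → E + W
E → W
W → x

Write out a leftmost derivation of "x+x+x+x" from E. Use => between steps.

E=>E+W=>E+W+W=>E+W+W+W=>W+W+W+W=>x+W+W+W=>x+x+W+W=>x+x+x+W=>x+x+x+x

E => E+W   [E → E + W]
E+W => E+W+W   [E → E + W]
E+W+W => E+W+W+W   [E → E + W]
E+W+W+W => W+W+W+W   [E → W]
W+W+W+W => x+W+W+W   [W → x]
x+W+W+W => x+x+W+W   [W → x]
x+x+W+W => x+x+x+W   [W → x]
x+x+x+W => x+x+x+x   [W → x]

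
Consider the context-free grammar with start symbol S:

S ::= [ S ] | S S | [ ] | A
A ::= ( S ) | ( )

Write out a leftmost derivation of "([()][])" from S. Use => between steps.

S => A   [S ::= A]
A => (S)   [A ::= ( S )]
(S) => (SS)   [S ::= S S]
(SS) => ([S]S)   [S ::= [ S ]]
([S]S) => ([A]S)   [S ::= A]
([A]S) => ([()]S)   [A ::= ( )]
([()]S) => ([()][])   [S ::= [ ]]

S => A => (S) => (SS) => ([S]S) => ([A]S) => ([()]S) => ([()][])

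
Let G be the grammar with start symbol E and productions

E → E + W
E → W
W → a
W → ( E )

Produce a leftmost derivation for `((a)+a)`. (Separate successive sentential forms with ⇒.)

E⇒W⇒(E)⇒(E+W)⇒(W+W)⇒((E)+W)⇒((W)+W)⇒((a)+W)⇒((a)+a)

E ⇒ W   [E → W]
W ⇒ (E)   [W → ( E )]
(E) ⇒ (E+W)   [E → E + W]
(E+W) ⇒ (W+W)   [E → W]
(W+W) ⇒ ((E)+W)   [W → ( E )]
((E)+W) ⇒ ((W)+W)   [E → W]
((W)+W) ⇒ ((a)+W)   [W → a]
((a)+W) ⇒ ((a)+a)   [W → a]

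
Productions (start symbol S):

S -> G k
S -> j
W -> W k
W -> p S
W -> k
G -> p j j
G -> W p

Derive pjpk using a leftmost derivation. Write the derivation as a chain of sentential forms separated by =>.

S=>Gk=>Wpk=>pSpk=>pjpk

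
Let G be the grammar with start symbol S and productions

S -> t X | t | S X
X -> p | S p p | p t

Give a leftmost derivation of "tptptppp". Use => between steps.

S => SX   [S -> S X]
SX => SXX   [S -> S X]
SXX => SXXX   [S -> S X]
SXXX => tXXXX   [S -> t X]
tXXXX => tptXXX   [X -> p t]
tptXXX => tptpXX   [X -> p]
tptpXX => tptpSppX   [X -> S p p]
tptpSppX => tptptppX   [S -> t]
tptptppX => tptptppp   [X -> p]

S => SX => SXX => SXXX => tXXXX => tptXXX => tptpXX => tptpSppX => tptptppX => tptptppp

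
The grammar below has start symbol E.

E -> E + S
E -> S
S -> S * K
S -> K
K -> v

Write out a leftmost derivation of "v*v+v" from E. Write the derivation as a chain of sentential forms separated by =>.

E=>E+S=>S+S=>S*K+S=>K*K+S=>v*K+S=>v*v+S=>v*v+K=>v*v+v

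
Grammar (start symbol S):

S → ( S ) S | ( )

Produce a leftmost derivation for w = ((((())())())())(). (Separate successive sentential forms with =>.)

S => (S)S => ((S)S)S => (((S)S)S)S => ((((S)S)S)S)S => ((((())S)S)S)S => ((((())())S)S)S => ((((())())())S)S => ((((())())())())S => ((((())())())())()

S => (S)S   [S → ( S ) S]
(S)S => ((S)S)S   [S → ( S ) S]
((S)S)S => (((S)S)S)S   [S → ( S ) S]
(((S)S)S)S => ((((S)S)S)S)S   [S → ( S ) S]
((((S)S)S)S)S => ((((())S)S)S)S   [S → ( )]
((((())S)S)S)S => ((((())())S)S)S   [S → ( )]
((((())())S)S)S => ((((())())())S)S   [S → ( )]
((((())())())S)S => ((((())())())())S   [S → ( )]
((((())())())())S => ((((())())())())()   [S → ( )]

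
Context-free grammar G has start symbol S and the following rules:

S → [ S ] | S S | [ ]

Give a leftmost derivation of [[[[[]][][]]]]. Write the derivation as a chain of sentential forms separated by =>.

S => [S] => [[S]] => [[[S]]] => [[[SS]]] => [[[[S]S]]] => [[[[[]]S]]] => [[[[[]]SS]]] => [[[[[]][]S]]] => [[[[[]][][]]]]

S => [S]   [S → [ S ]]
[S] => [[S]]   [S → [ S ]]
[[S]] => [[[S]]]   [S → [ S ]]
[[[S]]] => [[[SS]]]   [S → S S]
[[[SS]]] => [[[[S]S]]]   [S → [ S ]]
[[[[S]S]]] => [[[[[]]S]]]   [S → [ ]]
[[[[[]]S]]] => [[[[[]]SS]]]   [S → S S]
[[[[[]]SS]]] => [[[[[]][]S]]]   [S → [ ]]
[[[[[]][]S]]] => [[[[[]][][]]]]   [S → [ ]]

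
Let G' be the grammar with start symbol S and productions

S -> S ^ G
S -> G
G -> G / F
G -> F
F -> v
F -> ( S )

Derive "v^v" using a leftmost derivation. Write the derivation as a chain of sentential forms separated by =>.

S => S^G   [S -> S ^ G]
S^G => G^G   [S -> G]
G^G => F^G   [G -> F]
F^G => v^G   [F -> v]
v^G => v^F   [G -> F]
v^F => v^v   [F -> v]

S => S^G => G^G => F^G => v^G => v^F => v^v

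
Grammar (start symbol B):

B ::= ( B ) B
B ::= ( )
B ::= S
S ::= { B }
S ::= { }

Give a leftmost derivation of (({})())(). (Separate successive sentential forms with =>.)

B => (B)B => ((B)B)B => ((S)B)B => (({})B)B => (({})())B => (({})())()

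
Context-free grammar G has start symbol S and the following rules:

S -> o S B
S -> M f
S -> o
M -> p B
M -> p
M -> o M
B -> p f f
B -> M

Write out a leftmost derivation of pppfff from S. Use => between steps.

S => Mf   [S -> M f]
Mf => pBf   [M -> p B]
pBf => pMf   [B -> M]
pMf => ppBf   [M -> p B]
ppBf => pppfff   [B -> p f f]

S => Mf => pBf => pMf => ppBf => pppfff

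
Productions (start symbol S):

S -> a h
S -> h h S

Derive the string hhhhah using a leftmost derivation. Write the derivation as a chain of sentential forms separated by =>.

S => hhS   [S -> h h S]
hhS => hhhhS   [S -> h h S]
hhhhS => hhhhah   [S -> a h]

S => hhS => hhhhS => hhhhah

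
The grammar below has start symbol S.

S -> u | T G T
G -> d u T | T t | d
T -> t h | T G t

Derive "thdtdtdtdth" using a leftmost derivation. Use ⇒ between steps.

S⇒TGT⇒TGtGT⇒TGtGtGT⇒TGtGtGtGT⇒thGtGtGtGT⇒thdtGtGtGT⇒thdtdtGtGT⇒thdtdtdtGT⇒thdtdtdtdT⇒thdtdtdtdth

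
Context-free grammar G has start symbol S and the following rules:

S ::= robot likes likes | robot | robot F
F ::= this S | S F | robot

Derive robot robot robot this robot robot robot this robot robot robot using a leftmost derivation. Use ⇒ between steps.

S ⇒ robot F   [S ::= robot F]
robot F ⇒ robot S F   [F ::= S F]
robot S F ⇒ robot robot F F   [S ::= robot F]
robot robot F F ⇒ robot robot S F F   [F ::= S F]
robot robot S F F ⇒ robot robot robot F F F   [S ::= robot F]
robot robot robot F F F ⇒ robot robot robot this S F F   [F ::= this S]
robot robot robot this S F F ⇒ robot robot robot this robot F F F   [S ::= robot F]
robot robot robot this robot F F F ⇒ robot robot robot this robot S F F F   [F ::= S F]
robot robot robot this robot S F F F ⇒ robot robot robot this robot robot F F F F   [S ::= robot F]
robot robot robot this robot robot F F F F ⇒ robot robot robot this robot robot robot F F F   [F ::= robot]
robot robot robot this robot robot robot F F F ⇒ robot robot robot this robot robot robot this S F F   [F ::= this S]
robot robot robot this robot robot robot this S F F ⇒ robot robot robot this robot robot robot this robot F F   [S ::= robot]
robot robot robot this robot robot robot this robot F F ⇒ robot robot robot this robot robot robot this robot robot F   [F ::= robot]
robot robot robot this robot robot robot this robot robot F ⇒ robot robot robot this robot robot robot this robot robot robot   [F ::= robot]

S ⇒ robot F ⇒ robot S F ⇒ robot robot F F ⇒ robot robot S F F ⇒ robot robot robot F F F ⇒ robot robot robot this S F F ⇒ robot robot robot this robot F F F ⇒ robot robot robot this robot S F F F ⇒ robot robot robot this robot robot F F F F ⇒ robot robot robot this robot robot robot F F F ⇒ robot robot robot this robot robot robot this S F F ⇒ robot robot robot this robot robot robot this robot F F ⇒ robot robot robot this robot robot robot this robot robot F ⇒ robot robot robot this robot robot robot this robot robot robot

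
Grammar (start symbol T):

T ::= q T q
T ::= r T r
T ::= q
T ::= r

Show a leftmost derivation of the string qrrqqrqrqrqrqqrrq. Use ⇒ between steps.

T ⇒ qTq   [T ::= q T q]
qTq ⇒ qrTrq   [T ::= r T r]
qrTrq ⇒ qrrTrrq   [T ::= r T r]
qrrTrrq ⇒ qrrqTqrrq   [T ::= q T q]
qrrqTqrrq ⇒ qrrqqTqqrrq   [T ::= q T q]
qrrqqTqqrrq ⇒ qrrqqrTrqqrrq   [T ::= r T r]
qrrqqrTrqqrrq ⇒ qrrqqrqTqrqqrrq   [T ::= q T q]
qrrqqrqTqrqqrrq ⇒ qrrqqrqrTrqrqqrrq   [T ::= r T r]
qrrqqrqrTrqrqqrrq ⇒ qrrqqrqrqrqrqqrrq   [T ::= q]

T⇒qTq⇒qrTrq⇒qrrTrrq⇒qrrqTqrrq⇒qrrqqTqqrrq⇒qrrqqrTrqqrrq⇒qrrqqrqTqrqqrrq⇒qrrqqrqrTrqrqqrrq⇒qrrqqrqrqrqrqqrrq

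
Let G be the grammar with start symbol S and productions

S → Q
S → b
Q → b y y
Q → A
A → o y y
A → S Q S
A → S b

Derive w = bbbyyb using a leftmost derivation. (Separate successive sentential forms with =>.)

S => Q => A => SQS => QQS => AQS => SbQS => bbQS => bbbyyS => bbbyyb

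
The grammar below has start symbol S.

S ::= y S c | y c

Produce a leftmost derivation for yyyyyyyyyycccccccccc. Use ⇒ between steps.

S ⇒ ySc ⇒ yyScc ⇒ yyySccc ⇒ yyyyScccc ⇒ yyyyySccccc ⇒ yyyyyyScccccc ⇒ yyyyyyySccccccc ⇒ yyyyyyyyScccccccc ⇒ yyyyyyyyySccccccccc ⇒ yyyyyyyyyycccccccccc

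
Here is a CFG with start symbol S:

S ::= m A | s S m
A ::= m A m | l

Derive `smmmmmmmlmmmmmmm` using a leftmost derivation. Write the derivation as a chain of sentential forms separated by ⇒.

S ⇒ sSm ⇒ smAm ⇒ smmAmm ⇒ smmmAmmm ⇒ smmmmAmmmm ⇒ smmmmmAmmmmm ⇒ smmmmmmAmmmmmm ⇒ smmmmmmmAmmmmmmm ⇒ smmmmmmmlmmmmmmm

S ⇒ sSm   [S ::= s S m]
sSm ⇒ smAm   [S ::= m A]
smAm ⇒ smmAmm   [A ::= m A m]
smmAmm ⇒ smmmAmmm   [A ::= m A m]
smmmAmmm ⇒ smmmmAmmmm   [A ::= m A m]
smmmmAmmmm ⇒ smmmmmAmmmmm   [A ::= m A m]
smmmmmAmmmmm ⇒ smmmmmmAmmmmmm   [A ::= m A m]
smmmmmmAmmmmmm ⇒ smmmmmmmAmmmmmmm   [A ::= m A m]
smmmmmmmAmmmmmmm ⇒ smmmmmmmlmmmmmmm   [A ::= l]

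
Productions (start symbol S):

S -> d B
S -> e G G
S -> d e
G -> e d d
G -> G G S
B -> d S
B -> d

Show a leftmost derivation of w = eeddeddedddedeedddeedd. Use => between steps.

S => eGG => eGGSG => eGGSGSG => eeddGSGSG => eeddGGSSGSG => eeddeddGSSGSG => eeddeddeddSSGSG => eeddeddedddeSGSG => eeddeddedddedeGSG => eeddeddedddedeeddSG => eeddeddedddedeedddeG => eeddeddedddedeedddeedd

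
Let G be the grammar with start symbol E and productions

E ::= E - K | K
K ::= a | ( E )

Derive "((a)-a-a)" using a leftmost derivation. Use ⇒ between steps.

E ⇒ K ⇒ (E) ⇒ (E-K) ⇒ (E-K-K) ⇒ (K-K-K) ⇒ ((E)-K-K) ⇒ ((K)-K-K) ⇒ ((a)-K-K) ⇒ ((a)-a-K) ⇒ ((a)-a-a)

E ⇒ K   [E ::= K]
K ⇒ (E)   [K ::= ( E )]
(E) ⇒ (E-K)   [E ::= E - K]
(E-K) ⇒ (E-K-K)   [E ::= E - K]
(E-K-K) ⇒ (K-K-K)   [E ::= K]
(K-K-K) ⇒ ((E)-K-K)   [K ::= ( E )]
((E)-K-K) ⇒ ((K)-K-K)   [E ::= K]
((K)-K-K) ⇒ ((a)-K-K)   [K ::= a]
((a)-K-K) ⇒ ((a)-a-K)   [K ::= a]
((a)-a-K) ⇒ ((a)-a-a)   [K ::= a]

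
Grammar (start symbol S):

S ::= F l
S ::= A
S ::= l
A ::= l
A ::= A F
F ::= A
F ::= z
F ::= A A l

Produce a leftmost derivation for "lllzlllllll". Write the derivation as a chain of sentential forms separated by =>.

S => Fl   [S ::= F l]
Fl => AAll   [F ::= A A l]
AAll => AFAll   [A ::= A F]
AFAll => lFAll   [A ::= l]
lFAll => lAAlAll   [F ::= A A l]
lAAlAll => lAFAlAll   [A ::= A F]
lAFAlAll => llFAlAll   [A ::= l]
llFAlAll => llAAlAlAll   [F ::= A A l]
llAAlAlAll => llAFAlAlAll   [A ::= A F]
llAFAlAlAll => lllFAlAlAll   [A ::= l]
lllFAlAlAll => lllzAlAlAll   [F ::= z]
lllzAlAlAll => lllzllAlAll   [A ::= l]
lllzllAlAll => lllzllllAll   [A ::= l]
lllzllllAll => lllzlllllll   [A ::= l]

S => Fl => AAll => AFAll => lFAll => lAAlAll => lAFAlAll => llFAlAll => llAAlAlAll => llAFAlAlAll => lllFAlAlAll => lllzAlAlAll => lllzllAlAll => lllzllllAll => lllzlllllll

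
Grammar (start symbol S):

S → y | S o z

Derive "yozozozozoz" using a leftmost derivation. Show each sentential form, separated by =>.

S => Soz => Sozoz => Sozozoz => Sozozozoz => Sozozozozoz => yozozozozoz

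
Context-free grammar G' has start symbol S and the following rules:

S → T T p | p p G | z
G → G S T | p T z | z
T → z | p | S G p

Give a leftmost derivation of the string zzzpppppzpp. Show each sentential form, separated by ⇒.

S ⇒ TTp ⇒ zTp ⇒ zSGpp ⇒ zTTpGpp ⇒ zSGpTpGpp ⇒ zzGpTpGpp ⇒ zzzpTpGpp ⇒ zzzpppGpp ⇒ zzzppppTzpp ⇒ zzzpppppzpp

S ⇒ TTp   [S → T T p]
TTp ⇒ zTp   [T → z]
zTp ⇒ zSGpp   [T → S G p]
zSGpp ⇒ zTTpGpp   [S → T T p]
zTTpGpp ⇒ zSGpTpGpp   [T → S G p]
zSGpTpGpp ⇒ zzGpTpGpp   [S → z]
zzGpTpGpp ⇒ zzzpTpGpp   [G → z]
zzzpTpGpp ⇒ zzzpppGpp   [T → p]
zzzpppGpp ⇒ zzzppppTzpp   [G → p T z]
zzzppppTzpp ⇒ zzzpppppzpp   [T → p]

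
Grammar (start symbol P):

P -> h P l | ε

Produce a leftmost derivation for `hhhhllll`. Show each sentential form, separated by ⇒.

P ⇒ hPl   [P -> h P l]
hPl ⇒ hhPll   [P -> h P l]
hhPll ⇒ hhhPlll   [P -> h P l]
hhhPlll ⇒ hhhhPllll   [P -> h P l]
hhhhPllll ⇒ hhhhllll   [P -> ε]

P⇒hPl⇒hhPll⇒hhhPlll⇒hhhhPllll⇒hhhhllll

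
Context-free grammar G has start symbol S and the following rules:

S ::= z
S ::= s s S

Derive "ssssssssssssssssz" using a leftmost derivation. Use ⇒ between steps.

S ⇒ ssS ⇒ ssssS ⇒ ssssssS ⇒ ssssssssS ⇒ ssssssssssS ⇒ ssssssssssssS ⇒ ssssssssssssssS ⇒ ssssssssssssssssS ⇒ ssssssssssssssssz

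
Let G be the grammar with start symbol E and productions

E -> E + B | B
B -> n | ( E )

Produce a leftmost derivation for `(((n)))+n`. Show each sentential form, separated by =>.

E => E+B   [E -> E + B]
E+B => B+B   [E -> B]
B+B => (E)+B   [B -> ( E )]
(E)+B => (B)+B   [E -> B]
(B)+B => ((E))+B   [B -> ( E )]
((E))+B => ((B))+B   [E -> B]
((B))+B => (((E)))+B   [B -> ( E )]
(((E)))+B => (((B)))+B   [E -> B]
(((B)))+B => (((n)))+B   [B -> n]
(((n)))+B => (((n)))+n   [B -> n]

E=>E+B=>B+B=>(E)+B=>(B)+B=>((E))+B=>((B))+B=>(((E)))+B=>(((B)))+B=>(((n)))+B=>(((n)))+n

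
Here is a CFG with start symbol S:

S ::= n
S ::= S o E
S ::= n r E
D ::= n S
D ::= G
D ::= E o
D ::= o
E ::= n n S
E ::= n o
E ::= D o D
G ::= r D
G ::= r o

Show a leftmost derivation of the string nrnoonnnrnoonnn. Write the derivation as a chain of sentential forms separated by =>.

S => SoE => SoEoE => nrEoEoE => nrnooEoE => nrnoonnSoE => nrnoonnnrEoE => nrnoonnnrnooE => nrnoonnnrnoonnS => nrnoonnnrnoonnn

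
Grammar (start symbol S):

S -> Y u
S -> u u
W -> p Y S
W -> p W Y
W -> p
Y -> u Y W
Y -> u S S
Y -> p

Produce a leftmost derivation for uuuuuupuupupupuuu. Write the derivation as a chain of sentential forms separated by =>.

S => Yu   [S -> Y u]
Yu => uYWu   [Y -> u Y W]
uYWu => uuSSWu   [Y -> u S S]
uuSSWu => uuuuSWu   [S -> u u]
uuuuSWu => uuuuuuWu   [S -> u u]
uuuuuuWu => uuuuuupYSu   [W -> p Y S]
uuuuuupYSu => uuuuuupuYWSu   [Y -> u Y W]
uuuuuupuYWSu => uuuuuupuuSSWSu   [Y -> u S S]
uuuuuupuuSSWSu => uuuuuupuuYuSWSu   [S -> Y u]
uuuuuupuuYuSWSu => uuuuuupuupuSWSu   [Y -> p]
uuuuuupuupuSWSu => uuuuuupuupuYuWSu   [S -> Y u]
uuuuuupuupuYuWSu => uuuuuupuupupuWSu   [Y -> p]
uuuuuupuupupuWSu => uuuuuupuupupupSu   [W -> p]
uuuuuupuupupupSu => uuuuuupuupupupuuu   [S -> u u]

S => Yu => uYWu => uuSSWu => uuuuSWu => uuuuuuWu => uuuuuupYSu => uuuuuupuYWSu => uuuuuupuuSSWSu => uuuuuupuuYuSWSu => uuuuuupuupuSWSu => uuuuuupuupuYuWSu => uuuuuupuupupuWSu => uuuuuupuupupupSu => uuuuuupuupupupuuu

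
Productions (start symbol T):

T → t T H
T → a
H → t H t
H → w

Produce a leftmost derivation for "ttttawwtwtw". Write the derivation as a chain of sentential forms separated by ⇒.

T ⇒ tTH   [T → t T H]
tTH ⇒ ttTHH   [T → t T H]
ttTHH ⇒ tttTHHH   [T → t T H]
tttTHHH ⇒ ttttTHHHH   [T → t T H]
ttttTHHHH ⇒ ttttaHHHH   [T → a]
ttttaHHHH ⇒ ttttawHHH   [H → w]
ttttawHHH ⇒ ttttawwHH   [H → w]
ttttawwHH ⇒ ttttawwtHtH   [H → t H t]
ttttawwtHtH ⇒ ttttawwtwtH   [H → w]
ttttawwtwtH ⇒ ttttawwtwtw   [H → w]

T ⇒ tTH ⇒ ttTHH ⇒ tttTHHH ⇒ ttttTHHHH ⇒ ttttaHHHH ⇒ ttttawHHH ⇒ ttttawwHH ⇒ ttttawwtHtH ⇒ ttttawwtwtH ⇒ ttttawwtwtw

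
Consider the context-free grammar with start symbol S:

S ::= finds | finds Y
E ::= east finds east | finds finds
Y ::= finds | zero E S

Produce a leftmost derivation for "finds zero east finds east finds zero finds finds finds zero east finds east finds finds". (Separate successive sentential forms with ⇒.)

S ⇒ finds Y   [S ::= finds Y]
finds Y ⇒ finds zero E S   [Y ::= zero E S]
finds zero E S ⇒ finds zero east finds east S   [E ::= east finds east]
finds zero east finds east S ⇒ finds zero east finds east finds Y   [S ::= finds Y]
finds zero east finds east finds Y ⇒ finds zero east finds east finds zero E S   [Y ::= zero E S]
finds zero east finds east finds zero E S ⇒ finds zero east finds east finds zero finds finds S   [E ::= finds finds]
finds zero east finds east finds zero finds finds S ⇒ finds zero east finds east finds zero finds finds finds Y   [S ::= finds Y]
finds zero east finds east finds zero finds finds finds Y ⇒ finds zero east finds east finds zero finds finds finds zero E S   [Y ::= zero E S]
finds zero east finds east finds zero finds finds finds zero E S ⇒ finds zero east finds east finds zero finds finds finds zero east finds east S   [E ::= east finds east]
finds zero east finds east finds zero finds finds finds zero east finds east S ⇒ finds zero east finds east finds zero finds finds finds zero east finds east finds Y   [S ::= finds Y]
finds zero east finds east finds zero finds finds finds zero east finds east finds Y ⇒ finds zero east finds east finds zero finds finds finds zero east finds east finds finds   [Y ::= finds]

S ⇒ finds Y ⇒ finds zero E S ⇒ finds zero east finds east S ⇒ finds zero east finds east finds Y ⇒ finds zero east finds east finds zero E S ⇒ finds zero east finds east finds zero finds finds S ⇒ finds zero east finds east finds zero finds finds finds Y ⇒ finds zero east finds east finds zero finds finds finds zero E S ⇒ finds zero east finds east finds zero finds finds finds zero east finds east S ⇒ finds zero east finds east finds zero finds finds finds zero east finds east finds Y ⇒ finds zero east finds east finds zero finds finds finds zero east finds east finds finds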